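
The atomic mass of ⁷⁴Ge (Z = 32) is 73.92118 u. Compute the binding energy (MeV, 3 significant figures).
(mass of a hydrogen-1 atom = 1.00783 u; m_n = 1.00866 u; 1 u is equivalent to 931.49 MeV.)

Mass of separated nucleons = 32(1.00783) + 42(1.00866) = 32.25056 + 42.36372 = 74.61428 u
The mass defect is 74.61428 − 73.92118 = 0.69310 u.
Converting to energy: 0.69310 u × 931.49 MeV/u = 645.616 MeV

646 MeV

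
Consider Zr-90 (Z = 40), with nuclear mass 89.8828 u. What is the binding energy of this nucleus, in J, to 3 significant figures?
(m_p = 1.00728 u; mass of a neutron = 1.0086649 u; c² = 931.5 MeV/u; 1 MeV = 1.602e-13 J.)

1.26e-10 J

The nucleus contains 40 protons and 90 − 40 = 50 neutrons.
Σm = 40·m_p + 50·m_n = 40.29120 + 50.4332450 = 90.7244450 u
Mass defect Δm = 90.7244450 − 89.8828 = 0.8416450 u
Binding energy = Δm·c² = 0.8416450 × 931.5 MeV/u = 783.992 MeV
In joules: 783.992 MeV × 1.602e-13 J/MeV = 1.2560e-10 J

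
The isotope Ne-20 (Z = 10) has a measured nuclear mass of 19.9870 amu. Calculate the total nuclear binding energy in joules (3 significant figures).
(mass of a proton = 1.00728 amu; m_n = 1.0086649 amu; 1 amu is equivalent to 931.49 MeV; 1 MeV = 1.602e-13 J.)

Mass of separated nucleons = 10(1.00728) + 10(1.0086649) = 10.07280 + 10.0866490 = 20.1594490 amu
Mass defect Δm = 20.1594490 − 19.9870 = 0.1724490 amu
Converting to energy: 0.1724490 amu × 931.49 MeV/amu = 160.635 MeV
In joules: 160.635 MeV × 1.602e-13 J/MeV = 2.5734e-11 J

2.57e-11 J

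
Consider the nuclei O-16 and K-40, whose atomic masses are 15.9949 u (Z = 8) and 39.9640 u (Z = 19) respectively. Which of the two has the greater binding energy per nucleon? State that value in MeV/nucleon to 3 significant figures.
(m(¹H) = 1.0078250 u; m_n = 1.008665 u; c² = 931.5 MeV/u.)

O-16: Σm = 8(1.0078250) + 8(1.008665) = 16.1319200 u; Δm = 0.1370200 u; E_B = 127.63 MeV; E_B/A = 7.977 MeV
K-40: Σm = 19(1.0078250) + 21(1.008665) = 40.3306400 u; Δm = 0.3666400 u; E_B = 341.53 MeV; E_B/A = 8.538 MeV
K-40 has the higher binding energy per nucleon, so it is the more tightly bound nucleus.

K-40; 8.54 MeV/nucleon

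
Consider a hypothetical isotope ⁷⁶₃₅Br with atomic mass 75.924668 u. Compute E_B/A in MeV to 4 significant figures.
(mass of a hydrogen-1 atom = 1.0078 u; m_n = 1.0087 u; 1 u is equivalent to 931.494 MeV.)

8.641 MeV/nucleon

With 35 protons and 41 neutrons (A = 76):
Total constituent mass: 35 × 1.0078 + 41 × 1.0087 = 76.6297 u
Δm = 76.6297 − 75.924668 = 0.705032 u
E_B = 0.705032 × 931.494 = 656.733 MeV
BE/A = 656.733 MeV / 76 = 8.641 MeV/nucleon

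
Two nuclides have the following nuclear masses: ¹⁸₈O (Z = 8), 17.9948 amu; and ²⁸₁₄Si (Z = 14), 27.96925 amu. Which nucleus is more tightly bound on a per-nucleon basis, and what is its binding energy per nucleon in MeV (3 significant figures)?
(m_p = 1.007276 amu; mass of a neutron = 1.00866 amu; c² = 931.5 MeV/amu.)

²⁸₁₄Si; 8.45 MeV/nucleon

¹⁸₈O: Σm = 8(1.007276) + 10(1.00866) = 18.144808 amu; Δm = 0.150008 amu; E_B = 139.73 MeV; E_B/A = 7.763 MeV
²⁸₁₄Si: Σm = 14(1.007276) + 14(1.00866) = 28.223104 amu; Δm = 0.253854 amu; E_B = 236.47 MeV; E_B/A = 8.445 MeV
²⁸₁₄Si has the higher binding energy per nucleon, so it is the more tightly bound nucleus.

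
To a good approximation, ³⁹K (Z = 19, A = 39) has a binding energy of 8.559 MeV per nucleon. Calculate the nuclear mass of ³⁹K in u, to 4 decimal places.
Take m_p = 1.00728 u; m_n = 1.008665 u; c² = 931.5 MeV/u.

Total binding energy = 39 × 8.559 = 333.801 MeV
Mass defect = 333.801 MeV / (931.5 MeV/u) = 0.358348 u
Constituent mass = 19(1.00728) + 20(1.008665) = 39.311620 u
Nuclear mass = 39.311620 − 0.358348 = 38.953272 u ≈ 38.9533 u (to 4 decimal places)

38.9533 u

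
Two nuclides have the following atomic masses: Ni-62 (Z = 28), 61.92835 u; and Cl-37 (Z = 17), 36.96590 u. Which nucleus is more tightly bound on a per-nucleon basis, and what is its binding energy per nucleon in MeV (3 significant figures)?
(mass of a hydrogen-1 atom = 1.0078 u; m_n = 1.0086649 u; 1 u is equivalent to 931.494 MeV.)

Ni-62: Σm = 28(1.0078) + 34(1.0086649) = 62.5130066 u; Δm = 0.5846566 u; E_B = 544.60 MeV; E_B/A = 8.784 MeV
Cl-37: Σm = 17(1.0078) + 20(1.0086649) = 37.3058980 u; Δm = 0.3399980 u; E_B = 316.71 MeV; E_B/A = 8.560 MeV
Ni-62 has the higher binding energy per nucleon, so it is the more tightly bound nucleus.

Ni-62; 8.78 MeV/nucleon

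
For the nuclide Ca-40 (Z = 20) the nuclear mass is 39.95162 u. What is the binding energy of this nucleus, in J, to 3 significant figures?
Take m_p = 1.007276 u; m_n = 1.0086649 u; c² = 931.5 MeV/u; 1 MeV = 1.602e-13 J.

5.48e-11 J

Z = 20, so N = A − Z = 40 − 20 = 20.
Total constituent mass: 20 × 1.007276 + 20 × 1.0086649 = 40.3188180 u
The mass defect is 40.3188180 − 39.95162 = 0.3671980 u.
E_B = 0.3671980 × 931.5 = 342.045 MeV
In joules: 342.045 MeV × 1.602e-13 J/MeV = 5.4796e-11 J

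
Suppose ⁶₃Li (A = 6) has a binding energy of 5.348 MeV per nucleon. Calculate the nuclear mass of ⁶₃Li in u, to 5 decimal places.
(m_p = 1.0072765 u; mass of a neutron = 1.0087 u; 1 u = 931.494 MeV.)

6.01348 u

Total binding energy = 6 × 5.348 = 32.088 MeV
Mass defect = 32.088 MeV / (931.494 MeV/u) = 0.0344479 u
Constituent mass = 3(1.0072765) + 3(1.0087) = 6.0479295 u
Nuclear mass = 6.0479295 − 0.0344479 = 6.0134816 u ≈ 6.01348 u (to 5 decimal places)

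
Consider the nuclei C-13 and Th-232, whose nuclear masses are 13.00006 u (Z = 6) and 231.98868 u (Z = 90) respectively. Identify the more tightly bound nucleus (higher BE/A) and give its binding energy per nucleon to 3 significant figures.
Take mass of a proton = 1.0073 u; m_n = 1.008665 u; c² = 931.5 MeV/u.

C-13: Σm = 6(1.0073) + 7(1.008665) = 13.104455 u; Δm = 0.104395 u; E_B = 97.244 MeV; E_B/A = 7.480 MeV
Th-232: Σm = 90(1.0073) + 142(1.008665) = 233.887430 u; Δm = 1.898750 u; E_B = 1768.7 MeV; E_B/A = 7.624 MeV
Th-232 has the higher binding energy per nucleon, so it is the more tightly bound nucleus.

Th-232; 7.62 MeV/nucleon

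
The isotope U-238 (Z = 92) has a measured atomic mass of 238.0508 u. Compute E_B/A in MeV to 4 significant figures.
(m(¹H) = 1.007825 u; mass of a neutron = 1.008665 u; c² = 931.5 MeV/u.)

The nucleus contains 92 protons and 238 − 92 = 146 neutrons.
Σm = 92·m(¹H) + 146·m_n = 92.719900 + 147.265090 = 239.984990 u
Δm = 239.984990 − 238.0508 = 1.934190 u
Binding energy = Δm·c² = 1.934190 × 931.5 MeV/u = 1801.70 MeV
Dividing by A = 238 gives 7.570 MeV per nucleon.

7.570 MeV/nucleon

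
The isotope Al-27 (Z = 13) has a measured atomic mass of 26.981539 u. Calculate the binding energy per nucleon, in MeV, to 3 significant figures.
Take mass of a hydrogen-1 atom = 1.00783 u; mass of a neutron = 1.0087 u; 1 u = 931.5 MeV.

Mass of separated nucleons = 13(1.00783) + 14(1.0087) = 13.10179 + 14.1218 = 27.22359 u
Mass defect Δm = 27.22359 − 26.981539 = 0.242051 u
Converting to energy: 0.242051 u × 931.5 MeV/u = 225.471 MeV
Dividing by A = 27 gives 8.351 MeV per nucleon.

8.35 MeV/nucleon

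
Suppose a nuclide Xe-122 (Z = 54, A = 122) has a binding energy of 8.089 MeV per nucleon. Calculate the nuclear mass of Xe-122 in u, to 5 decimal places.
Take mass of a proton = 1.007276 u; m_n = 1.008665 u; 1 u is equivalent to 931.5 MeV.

121.92270 u

Total binding energy = 122 × 8.089 = 986.858 MeV
Mass defect = 986.858 MeV / (931.5 MeV/u) = 1.0594289 u
Constituent mass = 54(1.007276) + 68(1.008665) = 122.982124 u
Nuclear mass = 122.982124 − 1.0594289 = 121.9226951 u ≈ 121.92270 u (to 5 decimal places)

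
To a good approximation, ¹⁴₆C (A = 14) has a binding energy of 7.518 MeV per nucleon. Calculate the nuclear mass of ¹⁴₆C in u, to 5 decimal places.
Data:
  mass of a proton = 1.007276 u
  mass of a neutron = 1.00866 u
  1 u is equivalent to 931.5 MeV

Total binding energy = 14 × 7.518 = 105.252 MeV
Mass defect = 105.252 MeV / (931.5 MeV/u) = 0.1129919 u
Constituent mass = 6(1.007276) + 8(1.00866) = 14.112936 u
Nuclear mass = 14.112936 − 0.1129919 = 13.9999441 u ≈ 13.99994 u (to 5 decimal places)

13.99994 u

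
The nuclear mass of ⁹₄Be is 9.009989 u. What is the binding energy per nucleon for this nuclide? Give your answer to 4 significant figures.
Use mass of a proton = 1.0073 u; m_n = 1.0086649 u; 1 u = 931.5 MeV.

Mass of separated nucleons = 4(1.0073) + 5(1.0086649) = 4.0292 + 5.0433245 = 9.0725245 u
Mass defect Δm = 9.0725245 − 9.009989 = 0.0625355 u
E_B = 0.0625355 × 931.5 = 58.2518 MeV
BE/A = 58.2518 MeV / 9 = 6.472 MeV/nucleon

6.472 MeV/nucleon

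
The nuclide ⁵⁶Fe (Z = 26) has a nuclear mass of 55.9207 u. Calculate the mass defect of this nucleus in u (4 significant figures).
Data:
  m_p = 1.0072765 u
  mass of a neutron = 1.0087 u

0.5295 u

Σm = 26·m_p + 30·m_n = 26.1891890 + 30.2610 = 56.4501890 u
Δm = 56.4501890 − 55.9207 = 0.5294890 u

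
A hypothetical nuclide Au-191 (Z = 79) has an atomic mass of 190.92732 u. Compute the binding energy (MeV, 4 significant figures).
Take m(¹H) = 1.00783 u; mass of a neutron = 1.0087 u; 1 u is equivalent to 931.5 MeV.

Z = 79, so N = A − Z = 191 − 79 = 112.
Total constituent mass: 79 × 1.00783 + 112 × 1.0087 = 192.59297 u
Mass defect Δm = 192.59297 − 190.92732 = 1.66565 u
Binding energy = Δm·c² = 1.66565 × 931.5 MeV/u = 1551.55 MeV

1552 MeV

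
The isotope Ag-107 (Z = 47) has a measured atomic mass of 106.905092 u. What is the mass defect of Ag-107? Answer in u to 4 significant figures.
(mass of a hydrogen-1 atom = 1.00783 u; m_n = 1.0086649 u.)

0.9828 u

The nucleus contains 47 protons and 107 − 47 = 60 neutrons.
Total constituent mass: 47 × 1.00783 + 60 × 1.0086649 = 107.8879040 u
Mass defect Δm = 107.8879040 − 106.905092 = 0.9828120 u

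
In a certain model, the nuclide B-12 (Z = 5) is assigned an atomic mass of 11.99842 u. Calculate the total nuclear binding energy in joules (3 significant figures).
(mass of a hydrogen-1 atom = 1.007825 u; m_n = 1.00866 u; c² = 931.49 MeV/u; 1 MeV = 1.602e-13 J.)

1.51e-11 J

The nucleus contains 5 protons and 12 − 5 = 7 neutrons.
Σm = 5·m(¹H) + 7·m_n = 5.039125 + 7.06062 = 12.099745 u
Δm = 12.099745 − 11.99842 = 0.101325 u
E_B = 0.101325 × 931.49 = 94.3832 MeV
In joules: 94.3832 MeV × 1.602e-13 J/MeV = 1.5120e-11 J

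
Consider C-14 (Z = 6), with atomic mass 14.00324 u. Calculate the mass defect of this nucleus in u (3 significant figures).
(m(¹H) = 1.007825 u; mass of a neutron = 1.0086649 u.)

0.113 u

Σm = 6·m(¹H) + 8·m_n = 6.046950 + 8.0693192 = 14.1162692 u
Mass defect Δm = 14.1162692 − 14.00324 = 0.1130292 u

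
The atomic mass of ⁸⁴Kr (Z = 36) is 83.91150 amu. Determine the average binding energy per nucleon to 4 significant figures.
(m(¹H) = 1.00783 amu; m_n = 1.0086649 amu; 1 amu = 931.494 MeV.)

Mass of separated nucleons = 36(1.00783) + 48(1.0086649) = 36.28188 + 48.4159152 = 84.6977952 amu
The mass defect is 84.6977952 − 83.91150 = 0.7862952 amu.
E_B = 0.7862952 × 931.494 = 732.429 MeV
Per nucleon: 732.429 / 84 = 8.719 MeV

8.719 MeV/nucleon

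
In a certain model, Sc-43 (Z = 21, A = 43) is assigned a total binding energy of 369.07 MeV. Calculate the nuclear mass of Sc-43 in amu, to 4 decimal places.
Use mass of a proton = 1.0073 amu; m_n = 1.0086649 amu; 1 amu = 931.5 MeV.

Mass defect = 369.07 MeV / (931.5 MeV/amu) = 0.396210 amu
Constituent mass = 21(1.0073) + 22(1.0086649) = 43.3439278 amu
Nuclear mass = 43.3439278 − 0.396210 = 42.9477178 amu ≈ 42.9477 amu (to 4 decimal places)

42.9477 amu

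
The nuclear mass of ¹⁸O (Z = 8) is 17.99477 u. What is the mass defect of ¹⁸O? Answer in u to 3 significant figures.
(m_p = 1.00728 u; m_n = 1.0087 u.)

0.150 u

Z = 8, so N = A − Z = 18 − 8 = 10.
Σm = 8·m_p + 10·m_n = 8.05824 + 10.0870 = 18.14524 u
Mass defect Δm = 18.14524 − 17.99477 = 0.15047 u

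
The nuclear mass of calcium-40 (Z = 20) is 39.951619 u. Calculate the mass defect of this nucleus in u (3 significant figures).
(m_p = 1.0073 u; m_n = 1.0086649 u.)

Total constituent mass: 20 × 1.0073 + 20 × 1.0086649 = 40.3192980 u
The mass defect is 40.3192980 − 39.951619 = 0.3676790 u.

0.368 u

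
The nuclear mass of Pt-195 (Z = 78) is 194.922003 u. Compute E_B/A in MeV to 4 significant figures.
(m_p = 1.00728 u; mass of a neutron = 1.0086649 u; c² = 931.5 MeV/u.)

7.928 MeV/nucleon

Z = 78, so N = A − Z = 195 − 78 = 117.
Mass of separated nucleons = 78(1.00728) + 117(1.0086649) = 78.56784 + 118.0137933 = 196.5816333 u
Mass defect Δm = 196.5816333 − 194.922003 = 1.6596303 u
Binding energy = Δm·c² = 1.6596303 × 931.5 MeV/u = 1545.95 MeV
Per nucleon: 1545.95 / 195 = 7.928 MeV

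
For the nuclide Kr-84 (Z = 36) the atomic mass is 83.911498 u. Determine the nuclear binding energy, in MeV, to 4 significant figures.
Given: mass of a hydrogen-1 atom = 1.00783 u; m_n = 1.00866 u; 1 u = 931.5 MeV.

732.2 MeV

With 36 protons and 48 neutrons (A = 84):
Σm = 36·m(¹H) + 48·m_n = 36.28188 + 48.41568 = 84.69756 u
Δm = 84.69756 − 83.911498 = 0.786062 u
Converting to energy: 0.786062 u × 931.5 MeV/u = 732.217 MeV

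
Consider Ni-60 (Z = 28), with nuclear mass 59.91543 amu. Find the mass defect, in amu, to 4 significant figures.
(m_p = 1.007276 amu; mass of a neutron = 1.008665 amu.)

With 28 protons and 32 neutrons (A = 60):
Total constituent mass: 28 × 1.007276 + 32 × 1.008665 = 60.481008 amu
The mass defect is 60.481008 − 59.91543 = 0.565578 amu.

0.5656 amu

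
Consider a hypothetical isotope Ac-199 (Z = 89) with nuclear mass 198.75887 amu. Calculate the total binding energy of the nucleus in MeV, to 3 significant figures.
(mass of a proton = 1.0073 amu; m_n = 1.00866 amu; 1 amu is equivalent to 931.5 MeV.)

Σm = 89·m_p + 110·m_n = 89.6497 + 110.95260 = 200.60230 amu
Mass defect Δm = 200.60230 − 198.75887 = 1.84343 amu
E_B = 1.84343 × 931.5 = 1717.16 MeV

1720 MeV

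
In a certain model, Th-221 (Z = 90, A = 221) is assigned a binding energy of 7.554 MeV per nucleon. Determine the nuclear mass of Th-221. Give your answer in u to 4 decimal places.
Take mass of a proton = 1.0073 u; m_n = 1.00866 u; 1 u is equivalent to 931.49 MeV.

Total binding energy = 221 × 7.554 = 1669.434 MeV
Mass defect = 1669.434 MeV / (931.49 MeV/u) = 1.792219 u
Constituent mass = 90(1.0073) + 131(1.00866) = 222.79146 u
Nuclear mass = 222.79146 − 1.792219 = 220.999241 u ≈ 220.9992 u (to 4 decimal places)

220.9992 u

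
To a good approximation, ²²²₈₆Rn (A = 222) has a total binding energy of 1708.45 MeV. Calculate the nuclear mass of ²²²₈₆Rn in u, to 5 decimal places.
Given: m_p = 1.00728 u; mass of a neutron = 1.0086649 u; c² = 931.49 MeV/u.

221.97040 u

Mass defect = 1708.45 MeV / (931.49 MeV/u) = 1.8341045 u
Constituent mass = 86(1.00728) + 136(1.0086649) = 223.8045064 u
Nuclear mass = 223.8045064 − 1.8341045 = 221.9704019 u ≈ 221.97040 u (to 5 decimal places)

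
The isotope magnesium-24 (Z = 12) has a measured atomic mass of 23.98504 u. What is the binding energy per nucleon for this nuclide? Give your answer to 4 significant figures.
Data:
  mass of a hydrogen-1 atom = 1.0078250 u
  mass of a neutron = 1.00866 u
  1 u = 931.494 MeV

8.258 MeV/nucleon

Total constituent mass: 12 × 1.0078250 + 12 × 1.00866 = 24.1978200 u
The mass defect is 24.1978200 − 23.98504 = 0.2127800 u.
E_B = 0.2127800 × 931.494 = 198.203 MeV
Per nucleon: 198.203 / 24 = 8.258 MeV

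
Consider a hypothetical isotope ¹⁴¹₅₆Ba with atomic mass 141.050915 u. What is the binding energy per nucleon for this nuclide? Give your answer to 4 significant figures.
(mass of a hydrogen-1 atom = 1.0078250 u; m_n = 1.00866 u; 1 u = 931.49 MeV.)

Σm = 56·m(¹H) + 85·m_n = 56.4382000 + 85.73610 = 142.1743000 u
Δm = 142.1743000 − 141.050915 = 1.1233850 u
Converting to energy: 1.1233850 u × 931.49 MeV/u = 1046.42 MeV
Dividing by A = 141 gives 7.421 MeV per nucleon.

7.421 MeV/nucleon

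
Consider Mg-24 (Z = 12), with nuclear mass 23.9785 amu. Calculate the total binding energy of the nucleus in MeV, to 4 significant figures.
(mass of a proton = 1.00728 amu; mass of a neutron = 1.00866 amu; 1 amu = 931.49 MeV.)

Mass of separated nucleons = 12(1.00728) + 12(1.00866) = 12.08736 + 12.10392 = 24.19128 amu
Mass defect Δm = 24.19128 − 23.9785 = 0.21278 amu
Converting to energy: 0.21278 amu × 931.49 MeV/amu = 198.202 MeV

198.2 MeV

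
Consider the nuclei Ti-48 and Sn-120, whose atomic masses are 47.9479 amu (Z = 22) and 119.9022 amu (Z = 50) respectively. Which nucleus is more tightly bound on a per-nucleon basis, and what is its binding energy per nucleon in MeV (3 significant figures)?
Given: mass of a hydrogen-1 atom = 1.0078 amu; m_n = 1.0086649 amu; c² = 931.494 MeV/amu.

Ti-48; 8.71 MeV/nucleon

Ti-48: Σm = 22(1.0078) + 26(1.0086649) = 48.3968874 amu; Δm = 0.4489874 amu; E_B = 418.23 MeV; E_B/A = 8.713 MeV
Sn-120: Σm = 50(1.0078) + 70(1.0086649) = 120.9965430 amu; Δm = 1.0943430 amu; E_B = 1019.37 MeV; E_B/A = 8.4948 MeV
Ti-48 has the higher binding energy per nucleon, so it is the more tightly bound nucleus.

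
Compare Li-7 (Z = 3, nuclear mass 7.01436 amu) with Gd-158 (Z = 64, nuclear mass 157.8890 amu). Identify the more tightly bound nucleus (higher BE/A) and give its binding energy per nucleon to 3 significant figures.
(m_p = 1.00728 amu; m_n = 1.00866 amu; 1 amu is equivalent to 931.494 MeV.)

Gd-158; 8.20 MeV/nucleon

Li-7: Σm = 3(1.00728) + 4(1.00866) = 7.05648 amu; Δm = 0.04212 amu; E_B = 39.2345 MeV; E_B/A = 5.6049 MeV
Gd-158: Σm = 64(1.00728) + 94(1.00866) = 159.27996 amu; Δm = 1.39096 amu; E_B = 1295.67 MeV; E_B/A = 8.200 MeV
Gd-158 has the higher binding energy per nucleon, so it is the more tightly bound nucleus.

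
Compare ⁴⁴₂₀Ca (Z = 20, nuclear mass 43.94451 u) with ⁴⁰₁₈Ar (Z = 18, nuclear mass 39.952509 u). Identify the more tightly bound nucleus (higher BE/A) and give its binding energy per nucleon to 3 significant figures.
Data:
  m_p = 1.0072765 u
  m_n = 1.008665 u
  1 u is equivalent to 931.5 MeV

⁴⁴₂₀Ca: Σm = 20(1.0072765) + 24(1.008665) = 44.3534900 u; Δm = 0.4089800 u; E_B = 380.96 MeV; E_B/A = 8.658 MeV
⁴⁰₁₈Ar: Σm = 18(1.0072765) + 22(1.008665) = 40.3216070 u; Δm = 0.3690980 u; E_B = 343.81 MeV; E_B/A = 8.595 MeV
⁴⁴₂₀Ca has the higher binding energy per nucleon, so it is the more tightly bound nucleus.

⁴⁴₂₀Ca; 8.66 MeV/nucleon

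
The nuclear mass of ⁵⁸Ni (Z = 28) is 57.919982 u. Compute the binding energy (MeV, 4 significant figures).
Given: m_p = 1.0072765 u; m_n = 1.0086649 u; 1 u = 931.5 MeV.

506.5 MeV

Σm = 28·m_p + 30·m_n = 28.2037420 + 30.2599470 = 58.4636890 u
Δm = 58.4636890 − 57.919982 = 0.5437070 u
Converting to energy: 0.5437070 u × 931.5 MeV/u = 506.463 MeV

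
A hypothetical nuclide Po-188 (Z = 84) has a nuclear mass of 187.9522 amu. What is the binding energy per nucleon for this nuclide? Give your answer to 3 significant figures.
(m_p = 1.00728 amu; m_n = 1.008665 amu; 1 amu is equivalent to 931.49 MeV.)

7.73 MeV/nucleon

With 84 protons and 104 neutrons (A = 188):
Σm = 84·m_p + 104·m_n = 84.61152 + 104.901160 = 189.512680 amu
The mass defect is 189.512680 − 187.9522 = 1.560480 amu.
Converting to energy: 1.560480 amu × 931.49 MeV/amu = 1453.57 MeV
Dividing by A = 188 gives 7.732 MeV per nucleon.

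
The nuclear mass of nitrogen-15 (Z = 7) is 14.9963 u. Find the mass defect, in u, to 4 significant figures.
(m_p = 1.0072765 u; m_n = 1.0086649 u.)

Total constituent mass: 7 × 1.0072765 + 8 × 1.0086649 = 15.1202547 u
Mass defect Δm = 15.1202547 − 14.9963 = 0.1239547 u

0.1240 u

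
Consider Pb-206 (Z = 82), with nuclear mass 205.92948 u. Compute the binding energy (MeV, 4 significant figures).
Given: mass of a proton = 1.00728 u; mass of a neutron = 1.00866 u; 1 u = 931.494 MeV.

1622 MeV

The nucleus contains 82 protons and 206 − 82 = 124 neutrons.
Total constituent mass: 82 × 1.00728 + 124 × 1.00866 = 207.67080 u
Δm = 207.67080 − 205.92948 = 1.74132 u
E_B = 1.74132 × 931.494 = 1622.03 MeV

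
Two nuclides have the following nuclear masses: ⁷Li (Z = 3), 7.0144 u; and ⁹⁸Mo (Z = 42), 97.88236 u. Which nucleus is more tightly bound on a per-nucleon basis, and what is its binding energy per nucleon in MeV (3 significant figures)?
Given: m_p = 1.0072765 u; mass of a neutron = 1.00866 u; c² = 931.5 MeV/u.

⁹⁸Mo; 8.63 MeV/nucleon

⁷Li: Σm = 3(1.0072765) + 4(1.00866) = 7.0564695 u; Δm = 0.0420695 u; E_B = 39.188 MeV; E_B/A = 5.598 MeV
⁹⁸Mo: Σm = 42(1.0072765) + 56(1.00866) = 98.7905730 u; Δm = 0.9082130 u; E_B = 846.00 MeV; E_B/A = 8.633 MeV
⁹⁸Mo has the higher binding energy per nucleon, so it is the more tightly bound nucleus.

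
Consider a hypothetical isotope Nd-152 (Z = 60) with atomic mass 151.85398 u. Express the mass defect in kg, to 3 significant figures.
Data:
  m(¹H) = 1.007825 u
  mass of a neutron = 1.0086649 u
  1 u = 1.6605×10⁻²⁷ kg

Mass of separated nucleons = 60(1.007825) + 92(1.0086649) = 60.469500 + 92.7971708 = 153.2666708 u
Mass defect Δm = 153.2666708 − 151.85398 = 1.4126908 u
In SI units: 1.4126908 u × 1.6605×10⁻²⁷ kg/u = 2.3458e-27 kg

2.35e-27 kg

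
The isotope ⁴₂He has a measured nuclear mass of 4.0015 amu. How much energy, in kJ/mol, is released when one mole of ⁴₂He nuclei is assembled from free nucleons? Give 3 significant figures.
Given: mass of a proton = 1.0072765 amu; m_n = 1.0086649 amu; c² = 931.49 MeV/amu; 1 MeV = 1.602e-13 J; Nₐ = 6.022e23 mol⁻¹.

2.73e+09 kJ/mol

The nucleus contains 2 protons and 4 − 2 = 2 neutrons.
Σm = 2·m_p + 2·m_n = 2.0145530 + 2.0173298 = 4.0318828 amu
Mass defect Δm = 4.0318828 − 4.0015 = 0.0303828 amu
Converting to energy: 0.0303828 amu × 931.49 MeV/amu = 28.3013 MeV
Per nucleus in joules: 28.3013 MeV × 1.602e-13 J/MeV = 4.5339e-12 J
Per mole: 4.5339e-12 J × 6.022e23 mol⁻¹ = 2.7303e+12 J/mol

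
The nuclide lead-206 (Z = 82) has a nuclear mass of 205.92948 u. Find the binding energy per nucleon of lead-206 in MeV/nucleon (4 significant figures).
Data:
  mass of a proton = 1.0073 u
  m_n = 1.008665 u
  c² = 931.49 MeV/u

7.884 MeV/nucleon

Total constituent mass: 82 × 1.0073 + 124 × 1.008665 = 207.673060 u
The mass defect is 207.673060 − 205.92948 = 1.743580 u.
E_B = 1.743580 × 931.49 = 1624.13 MeV
Per nucleon: 1624.13 / 206 = 7.884 MeV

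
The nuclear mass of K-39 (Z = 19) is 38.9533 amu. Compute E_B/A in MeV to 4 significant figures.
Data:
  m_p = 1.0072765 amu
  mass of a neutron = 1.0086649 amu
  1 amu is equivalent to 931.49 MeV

With 19 protons and 20 neutrons (A = 39):
Total constituent mass: 19 × 1.0072765 + 20 × 1.0086649 = 39.3115515 amu
Δm = 39.3115515 − 38.9533 = 0.3582515 amu
Converting to energy: 0.3582515 amu × 931.49 MeV/amu = 333.708 MeV
BE/A = 333.708 MeV / 39 = 8.557 MeV/nucleon

8.557 MeV/nucleon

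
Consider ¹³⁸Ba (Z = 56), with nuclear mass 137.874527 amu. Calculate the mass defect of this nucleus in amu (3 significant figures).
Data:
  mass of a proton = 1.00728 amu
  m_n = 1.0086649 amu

1.24 amu

The nucleus contains 56 protons and 138 − 56 = 82 neutrons.
Mass of separated nucleons = 56(1.00728) + 82(1.0086649) = 56.40768 + 82.7105218 = 139.1182018 amu
Mass defect Δm = 139.1182018 − 137.874527 = 1.2436748 amu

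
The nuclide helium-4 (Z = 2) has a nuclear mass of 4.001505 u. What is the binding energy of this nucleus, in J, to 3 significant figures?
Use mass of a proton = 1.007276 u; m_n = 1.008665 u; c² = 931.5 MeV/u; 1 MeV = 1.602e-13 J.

The nucleus contains 2 protons and 4 − 2 = 2 neutrons.
Total constituent mass: 2 × 1.007276 + 2 × 1.008665 = 4.031882 u
Δm = 4.031882 − 4.001505 = 0.030377 u
Binding energy = Δm·c² = 0.030377 × 931.5 MeV/u = 28.2962 MeV
In joules: 28.2962 MeV × 1.602e-13 J/MeV = 4.5331e-12 J

4.53e-12 J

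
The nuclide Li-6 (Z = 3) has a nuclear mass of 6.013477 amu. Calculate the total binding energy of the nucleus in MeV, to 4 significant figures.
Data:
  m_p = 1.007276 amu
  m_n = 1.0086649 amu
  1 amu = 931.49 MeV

With 3 protons and 3 neutrons (A = 6):
Mass of separated nucleons = 3(1.007276) + 3(1.0086649) = 3.021828 + 3.0259947 = 6.0478227 amu
The mass defect is 6.0478227 − 6.013477 = 0.0343457 amu.
Binding energy = Δm·c² = 0.0343457 × 931.49 MeV/amu = 31.9927 MeV

31.99 MeV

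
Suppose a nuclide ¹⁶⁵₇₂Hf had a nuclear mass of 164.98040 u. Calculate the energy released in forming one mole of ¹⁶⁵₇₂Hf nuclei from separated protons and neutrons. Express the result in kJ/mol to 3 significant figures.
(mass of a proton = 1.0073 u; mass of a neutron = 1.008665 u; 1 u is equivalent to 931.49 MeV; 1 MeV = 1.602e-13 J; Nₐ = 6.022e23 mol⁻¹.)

The nucleus contains 72 protons and 165 − 72 = 93 neutrons.
Mass of separated nucleons = 72(1.0073) + 93(1.008665) = 72.5256 + 93.805845 = 166.331445 u
Δm = 166.331445 − 164.98040 = 1.351045 u
Converting to energy: 1.351045 u × 931.49 MeV/u = 1258.48 MeV
Per nucleus in joules: 1258.48 MeV × 1.602e-13 J/MeV = 2.0161e-10 J
Per mole: 2.0161e-10 J × 6.022e23 mol⁻¹ = 1.2141e+14 J/mol

1.21e+11 kJ/mol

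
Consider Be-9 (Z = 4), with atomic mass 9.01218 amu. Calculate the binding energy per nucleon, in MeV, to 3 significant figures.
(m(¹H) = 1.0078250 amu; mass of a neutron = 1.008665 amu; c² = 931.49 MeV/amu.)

Z = 4, so N = A − Z = 9 − 4 = 5.
Mass of separated nucleons = 4(1.0078250) + 5(1.008665) = 4.0313000 + 5.043325 = 9.0746250 amu
The mass defect is 9.0746250 − 9.01218 = 0.0624450 amu.
Converting to energy: 0.0624450 amu × 931.49 MeV/amu = 58.1669 MeV
Per nucleon: 58.1669 / 9 = 6.463 MeV

6.46 MeV/nucleon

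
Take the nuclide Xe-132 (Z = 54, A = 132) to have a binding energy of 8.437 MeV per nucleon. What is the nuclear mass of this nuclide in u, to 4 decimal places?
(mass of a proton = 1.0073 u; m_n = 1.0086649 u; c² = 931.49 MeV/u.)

Total binding energy = 132 × 8.437 = 1113.684 MeV
Mass defect = 1113.684 MeV / (931.49 MeV/u) = 1.195594 u
Constituent mass = 54(1.0073) + 78(1.0086649) = 133.0700622 u
Nuclear mass = 133.0700622 − 1.195594 = 131.8744682 u ≈ 131.8745 u (to 4 decimal places)

131.8745 u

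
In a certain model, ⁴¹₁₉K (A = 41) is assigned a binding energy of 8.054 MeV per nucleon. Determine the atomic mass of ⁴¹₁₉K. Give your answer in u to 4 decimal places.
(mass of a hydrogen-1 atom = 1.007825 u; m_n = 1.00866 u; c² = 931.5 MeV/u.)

40.9847 u

Total binding energy = 41 × 8.054 = 330.214 MeV
Mass defect = 330.214 MeV / (931.5 MeV/u) = 0.354497 u
Constituent mass = 19(1.007825) + 22(1.00866) = 41.339195 u
Atomic mass = 41.339195 − 0.354497 = 40.984698 u ≈ 40.9847 u (to 4 decimal places)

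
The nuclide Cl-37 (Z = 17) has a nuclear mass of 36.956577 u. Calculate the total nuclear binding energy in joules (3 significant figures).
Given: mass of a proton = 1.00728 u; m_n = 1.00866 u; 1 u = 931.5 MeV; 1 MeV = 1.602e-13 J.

5.08e-11 J

Σm = 17·m_p + 20·m_n = 17.12376 + 20.17320 = 37.29696 u
Δm = 37.29696 − 36.956577 = 0.340383 u
E_B = 0.340383 × 931.5 = 317.067 MeV
In joules: 317.067 MeV × 1.602e-13 J/MeV = 5.0794e-11 J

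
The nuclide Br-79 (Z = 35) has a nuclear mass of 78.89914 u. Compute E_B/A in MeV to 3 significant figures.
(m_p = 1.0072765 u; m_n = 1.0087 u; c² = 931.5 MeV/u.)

8.71 MeV/nucleon

The nucleus contains 35 protons and 79 − 35 = 44 neutrons.
Σm = 35·m_p + 44·m_n = 35.2546775 + 44.3828 = 79.6374775 u
Mass defect Δm = 79.6374775 − 78.89914 = 0.7383375 u
Converting to energy: 0.7383375 u × 931.5 MeV/u = 687.761 MeV
Per nucleon: 687.761 / 79 = 8.706 MeV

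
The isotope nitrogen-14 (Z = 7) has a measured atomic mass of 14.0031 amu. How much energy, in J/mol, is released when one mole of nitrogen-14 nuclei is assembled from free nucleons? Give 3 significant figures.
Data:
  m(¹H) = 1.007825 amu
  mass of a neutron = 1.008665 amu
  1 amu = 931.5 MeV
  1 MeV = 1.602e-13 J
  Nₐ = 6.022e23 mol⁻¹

Z = 7, so N = A − Z = 14 − 7 = 7.
Total constituent mass: 7 × 1.007825 + 7 × 1.008665 = 14.115430 amu
Δm = 14.115430 − 14.0031 = 0.112330 amu
Binding energy = Δm·c² = 0.112330 × 931.5 MeV/amu = 104.635 MeV
Per nucleus in joules: 104.635 MeV × 1.602e-13 J/MeV = 1.6763e-11 J
Per mole: 1.6763e-11 J × 6.022e23 mol⁻¹ = 1.0095e+13 J/mol

1.01e+13 J/mol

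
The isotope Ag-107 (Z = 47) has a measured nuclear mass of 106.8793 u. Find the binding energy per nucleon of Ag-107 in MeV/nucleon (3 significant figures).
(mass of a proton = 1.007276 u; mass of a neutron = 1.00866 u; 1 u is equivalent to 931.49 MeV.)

8.55 MeV/nucleon

Σm = 47·m_p + 60·m_n = 47.341972 + 60.51960 = 107.861572 u
The mass defect is 107.861572 − 106.8793 = 0.982272 u.
Converting to energy: 0.982272 u × 931.49 MeV/u = 914.977 MeV
Dividing by A = 107 gives 8.551 MeV per nucleon.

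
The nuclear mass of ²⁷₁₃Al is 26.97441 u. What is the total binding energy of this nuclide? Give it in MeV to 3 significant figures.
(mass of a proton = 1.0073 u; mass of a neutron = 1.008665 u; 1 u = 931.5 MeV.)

The nucleus contains 13 protons and 27 − 13 = 14 neutrons.
Mass of separated nucleons = 13(1.0073) + 14(1.008665) = 13.0949 + 14.121310 = 27.216210 u
Mass defect Δm = 27.216210 − 26.97441 = 0.241800 u
Binding energy = Δm·c² = 0.241800 × 931.5 MeV/u = 225.237 MeV

225 MeV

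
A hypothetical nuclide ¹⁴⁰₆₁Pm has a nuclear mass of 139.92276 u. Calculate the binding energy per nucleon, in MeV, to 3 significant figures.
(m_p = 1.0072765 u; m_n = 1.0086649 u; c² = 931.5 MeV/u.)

The nucleus contains 61 protons and 140 − 61 = 79 neutrons.
Mass of separated nucleons = 61(1.0072765) + 79(1.0086649) = 61.4438665 + 79.6845271 = 141.1283936 u
Δm = 141.1283936 − 139.92276 = 1.2056336 u
Converting to energy: 1.2056336 u × 931.5 MeV/u = 1123.05 MeV
Dividing by A = 140 gives 8.022 MeV per nucleon.

8.02 MeV/nucleon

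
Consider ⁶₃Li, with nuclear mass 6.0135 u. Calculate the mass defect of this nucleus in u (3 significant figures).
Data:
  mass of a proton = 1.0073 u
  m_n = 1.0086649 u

The nucleus contains 3 protons and 6 − 3 = 3 neutrons.
Σm = 3·m_p + 3·m_n = 3.0219 + 3.0259947 = 6.0478947 u
Δm = 6.0478947 − 6.0135 = 0.0343947 u

0.0344 u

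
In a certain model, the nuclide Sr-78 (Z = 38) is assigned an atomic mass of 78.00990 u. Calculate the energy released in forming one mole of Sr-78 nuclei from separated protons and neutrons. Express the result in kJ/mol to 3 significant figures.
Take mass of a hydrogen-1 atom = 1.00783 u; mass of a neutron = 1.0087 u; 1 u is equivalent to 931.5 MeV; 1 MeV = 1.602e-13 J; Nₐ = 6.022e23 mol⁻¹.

5.71e+10 kJ/mol

The nucleus contains 38 protons and 78 − 38 = 40 neutrons.
Σm = 38·m(¹H) + 40·m_n = 38.29754 + 40.3480 = 78.64554 u
Δm = 78.64554 − 78.00990 = 0.63564 u
Converting to energy: 0.63564 u × 931.5 MeV/u = 592.099 MeV
Per nucleus in joules: 592.099 MeV × 1.602e-13 J/MeV = 9.4854e-11 J
Per mole: 9.4854e-11 J × 6.022e23 mol⁻¹ = 5.7121e+13 J/mol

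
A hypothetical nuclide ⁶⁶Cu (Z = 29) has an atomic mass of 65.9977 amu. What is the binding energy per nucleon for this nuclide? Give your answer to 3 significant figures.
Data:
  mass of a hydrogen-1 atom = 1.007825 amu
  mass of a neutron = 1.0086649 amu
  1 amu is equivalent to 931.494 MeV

7.76 MeV/nucleon

With 29 protons and 37 neutrons (A = 66):
Mass of separated nucleons = 29(1.007825) + 37(1.0086649) = 29.226925 + 37.3206013 = 66.5475263 amu
Mass defect Δm = 66.5475263 − 65.9977 = 0.5498263 amu
Binding energy = Δm·c² = 0.5498263 × 931.494 MeV/amu = 512.160 MeV
Dividing by A = 66 gives 7.760 MeV per nucleon.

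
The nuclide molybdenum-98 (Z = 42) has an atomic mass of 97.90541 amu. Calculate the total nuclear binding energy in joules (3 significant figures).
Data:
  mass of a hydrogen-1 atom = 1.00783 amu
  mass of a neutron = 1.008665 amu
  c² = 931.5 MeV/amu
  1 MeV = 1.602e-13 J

Total constituent mass: 42 × 1.00783 + 56 × 1.008665 = 98.814100 amu
Δm = 98.814100 − 97.90541 = 0.908690 amu
Binding energy = Δm·c² = 0.908690 × 931.5 MeV/amu = 846.445 MeV
In joules: 846.445 MeV × 1.602e-13 J/MeV = 1.3560e-10 J

1.36e-10 J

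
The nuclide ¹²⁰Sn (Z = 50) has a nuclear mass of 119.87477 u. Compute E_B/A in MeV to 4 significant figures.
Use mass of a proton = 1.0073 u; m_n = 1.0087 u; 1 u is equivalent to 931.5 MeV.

8.533 MeV/nucleon

With 50 protons and 70 neutrons (A = 120):
Σm = 50·m_p + 70·m_n = 50.3650 + 70.6090 = 120.9740 u
Mass defect Δm = 120.9740 − 119.87477 = 1.09923 u
Binding energy = Δm·c² = 1.09923 × 931.5 MeV/u = 1023.93 MeV
Dividing by A = 120 gives 8.533 MeV per nucleon.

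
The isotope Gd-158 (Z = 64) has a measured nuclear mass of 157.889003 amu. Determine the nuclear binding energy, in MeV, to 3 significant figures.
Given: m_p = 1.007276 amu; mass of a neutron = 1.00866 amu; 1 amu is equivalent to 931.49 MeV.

Z = 64, so N = A − Z = 158 − 64 = 94.
Mass of separated nucleons = 64(1.007276) + 94(1.00866) = 64.465664 + 94.81404 = 159.279704 amu
Δm = 159.279704 − 157.889003 = 1.390701 amu
Binding energy = Δm·c² = 1.390701 × 931.49 MeV/amu = 1295.42 MeV

1300 MeV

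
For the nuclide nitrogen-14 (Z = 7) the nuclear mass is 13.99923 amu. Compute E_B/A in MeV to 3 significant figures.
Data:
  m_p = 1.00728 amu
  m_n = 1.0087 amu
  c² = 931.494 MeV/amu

7.49 MeV/nucleon

With 7 protons and 7 neutrons (A = 14):
Σm = 7·m_p + 7·m_n = 7.05096 + 7.0609 = 14.11186 amu
Δm = 14.11186 − 13.99923 = 0.11263 amu
Binding energy = Δm·c² = 0.11263 × 931.494 MeV/amu = 104.914 MeV
Dividing by A = 14 gives 7.494 MeV per nucleon.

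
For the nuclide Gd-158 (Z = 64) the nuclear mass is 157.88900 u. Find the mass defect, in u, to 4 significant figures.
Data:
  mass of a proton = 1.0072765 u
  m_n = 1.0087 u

1.394 u

Total constituent mass: 64 × 1.0072765 + 94 × 1.0087 = 159.2834960 u
Mass defect Δm = 159.2834960 − 157.88900 = 1.3944960 u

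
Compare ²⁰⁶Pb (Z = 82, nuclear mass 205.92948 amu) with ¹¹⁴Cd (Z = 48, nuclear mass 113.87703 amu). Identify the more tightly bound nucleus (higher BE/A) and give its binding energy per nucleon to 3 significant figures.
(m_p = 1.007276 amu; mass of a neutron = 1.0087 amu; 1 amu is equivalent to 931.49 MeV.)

²⁰⁶Pb: Σm = 82(1.007276) + 124(1.0087) = 207.675432 amu; Δm = 1.745952 amu; E_B = 1626.337 MeV; E_B/A = 7.8948 MeV
¹¹⁴Cd: Σm = 48(1.007276) + 66(1.0087) = 114.923448 amu; Δm = 1.046418 amu; E_B = 974.73 MeV; E_B/A = 8.550 MeV
¹¹⁴Cd has the higher binding energy per nucleon, so it is the more tightly bound nucleus.

¹¹⁴Cd; 8.55 MeV/nucleon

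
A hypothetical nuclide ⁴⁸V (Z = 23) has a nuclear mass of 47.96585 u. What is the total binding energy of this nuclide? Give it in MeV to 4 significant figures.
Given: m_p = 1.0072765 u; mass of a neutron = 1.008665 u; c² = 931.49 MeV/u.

389.5 MeV

Mass of separated nucleons = 23(1.0072765) + 25(1.008665) = 23.1673595 + 25.216625 = 48.3839845 u
Mass defect Δm = 48.3839845 − 47.96585 = 0.4181345 u
E_B = 0.4181345 × 931.49 = 389.488 MeV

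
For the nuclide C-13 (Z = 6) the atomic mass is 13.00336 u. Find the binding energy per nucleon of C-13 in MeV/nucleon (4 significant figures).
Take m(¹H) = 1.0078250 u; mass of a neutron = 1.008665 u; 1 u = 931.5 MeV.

7.470 MeV/nucleon

Z = 6, so N = A − Z = 13 − 6 = 7.
Σm = 6·m(¹H) + 7·m_n = 6.0469500 + 7.060655 = 13.1076050 u
Δm = 13.1076050 − 13.00336 = 0.1042450 u
Converting to energy: 0.1042450 u × 931.5 MeV/u = 97.1042 MeV
Dividing by A = 13 gives 7.470 MeV per nucleon.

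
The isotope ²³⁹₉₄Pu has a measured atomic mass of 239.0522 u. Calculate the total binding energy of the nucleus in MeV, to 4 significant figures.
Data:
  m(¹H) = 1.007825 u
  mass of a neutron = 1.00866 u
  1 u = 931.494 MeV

1806 MeV

Mass of separated nucleons = 94(1.007825) + 145(1.00866) = 94.735550 + 146.25570 = 240.991250 u
Δm = 240.991250 − 239.0522 = 1.939050 u
E_B = 1.939050 × 931.494 = 1806.21 MeV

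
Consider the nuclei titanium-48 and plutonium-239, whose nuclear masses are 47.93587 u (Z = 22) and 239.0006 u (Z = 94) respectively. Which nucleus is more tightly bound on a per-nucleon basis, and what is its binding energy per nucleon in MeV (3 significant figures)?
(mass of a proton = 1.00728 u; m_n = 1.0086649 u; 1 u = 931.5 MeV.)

titanium-48; 8.72 MeV/nucleon

titanium-48: Σm = 22(1.00728) + 26(1.0086649) = 48.3854474 u; Δm = 0.4495774 u; E_B = 418.78 MeV; E_B/A = 8.7246 MeV
plutonium-239: Σm = 94(1.00728) + 145(1.0086649) = 240.9407305 u; Δm = 1.9401305 u; E_B = 1807.2 MeV; E_B/A = 7.562 MeV
titanium-48 has the higher binding energy per nucleon, so it is the more tightly bound nucleus.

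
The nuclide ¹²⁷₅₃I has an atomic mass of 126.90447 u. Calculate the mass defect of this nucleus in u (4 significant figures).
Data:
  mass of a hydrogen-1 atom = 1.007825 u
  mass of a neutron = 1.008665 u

Z = 53, so N = A − Z = 127 − 53 = 74.
Σm = 53·m(¹H) + 74·m_n = 53.414725 + 74.641210 = 128.055935 u
Mass defect Δm = 128.055935 − 126.90447 = 1.151465 u

1.151 u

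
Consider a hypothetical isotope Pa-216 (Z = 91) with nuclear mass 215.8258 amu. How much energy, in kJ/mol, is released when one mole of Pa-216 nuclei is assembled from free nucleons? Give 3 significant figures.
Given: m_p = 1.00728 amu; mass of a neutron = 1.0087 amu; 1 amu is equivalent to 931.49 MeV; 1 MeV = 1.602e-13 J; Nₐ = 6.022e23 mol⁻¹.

1.73e+11 kJ/mol

Mass of separated nucleons = 91(1.00728) + 125(1.0087) = 91.66248 + 126.0875 = 217.74998 amu
Mass defect Δm = 217.74998 − 215.8258 = 1.92418 amu
Converting to energy: 1.92418 amu × 931.49 MeV/amu = 1792.35 MeV
Per nucleus in joules: 1792.35 MeV × 1.602e-13 J/MeV = 2.8713e-10 J
Per mole: 2.8713e-10 J × 6.022e23 mol⁻¹ = 1.7291e+14 J/mol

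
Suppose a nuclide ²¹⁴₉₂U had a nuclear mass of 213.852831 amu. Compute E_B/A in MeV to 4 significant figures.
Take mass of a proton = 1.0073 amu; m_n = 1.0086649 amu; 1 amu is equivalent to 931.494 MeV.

8.165 MeV/nucleon

Mass of separated nucleons = 92(1.0073) + 122(1.0086649) = 92.6716 + 123.0571178 = 215.7287178 amu
Mass defect Δm = 215.7287178 − 213.852831 = 1.8758868 amu
Converting to energy: 1.8758868 amu × 931.494 MeV/amu = 1747.38 MeV
Per nucleon: 1747.38 / 214 = 8.165 MeV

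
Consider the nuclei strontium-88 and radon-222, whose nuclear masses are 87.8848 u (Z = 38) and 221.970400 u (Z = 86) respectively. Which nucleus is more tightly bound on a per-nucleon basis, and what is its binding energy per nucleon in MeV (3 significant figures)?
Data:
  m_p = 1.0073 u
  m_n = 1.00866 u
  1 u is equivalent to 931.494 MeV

strontium-88: Σm = 38(1.0073) + 50(1.00866) = 88.71040 u; Δm = 0.82560 u; E_B = 769.04 MeV; E_B/A = 8.739 MeV
radon-222: Σm = 86(1.0073) + 136(1.00866) = 223.80556 u; Δm = 1.835160 u; E_B = 1709.4 MeV; E_B/A = 7.700 MeV
strontium-88 has the higher binding energy per nucleon, so it is the more tightly bound nucleus.

strontium-88; 8.74 MeV/nucleon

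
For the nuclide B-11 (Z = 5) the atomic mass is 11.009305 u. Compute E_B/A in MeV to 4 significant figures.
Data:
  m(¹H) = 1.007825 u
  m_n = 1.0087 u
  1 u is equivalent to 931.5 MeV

6.946 MeV/nucleon

Mass of separated nucleons = 5(1.007825) + 6(1.0087) = 5.039125 + 6.0522 = 11.091325 u
The mass defect is 11.091325 − 11.009305 = 0.082020 u.
Binding energy = Δm·c² = 0.082020 × 931.5 MeV/u = 76.4016 MeV
BE/A = 76.4016 MeV / 11 = 6.946 MeV/nucleon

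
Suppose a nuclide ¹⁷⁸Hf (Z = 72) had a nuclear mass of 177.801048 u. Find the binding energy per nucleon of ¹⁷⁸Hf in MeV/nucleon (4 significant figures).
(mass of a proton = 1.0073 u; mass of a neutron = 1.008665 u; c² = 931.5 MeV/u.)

The nucleus contains 72 protons and 178 − 72 = 106 neutrons.
Mass of separated nucleons = 72(1.0073) + 106(1.008665) = 72.5256 + 106.918490 = 179.444090 u
Δm = 179.444090 − 177.801048 = 1.643042 u
E_B = 1.643042 × 931.5 = 1530.49 MeV
BE/A = 1530.49 MeV / 178 = 8.598 MeV/nucleon

8.598 MeV/nucleon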